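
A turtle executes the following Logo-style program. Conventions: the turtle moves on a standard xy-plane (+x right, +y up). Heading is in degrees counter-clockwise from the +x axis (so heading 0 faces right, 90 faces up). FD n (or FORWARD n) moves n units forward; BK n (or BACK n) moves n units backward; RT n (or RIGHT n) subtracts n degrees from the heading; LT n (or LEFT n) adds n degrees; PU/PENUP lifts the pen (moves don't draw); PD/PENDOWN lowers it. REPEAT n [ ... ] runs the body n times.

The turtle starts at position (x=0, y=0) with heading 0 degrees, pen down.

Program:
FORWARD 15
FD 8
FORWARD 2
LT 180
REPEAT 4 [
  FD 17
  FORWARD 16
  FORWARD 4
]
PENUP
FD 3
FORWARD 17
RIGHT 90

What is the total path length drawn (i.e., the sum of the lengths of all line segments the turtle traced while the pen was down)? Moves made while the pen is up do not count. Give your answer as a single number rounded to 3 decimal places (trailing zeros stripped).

Answer: 173

Derivation:
Executing turtle program step by step:
Start: pos=(0,0), heading=0, pen down
FD 15: (0,0) -> (15,0) [heading=0, draw]
FD 8: (15,0) -> (23,0) [heading=0, draw]
FD 2: (23,0) -> (25,0) [heading=0, draw]
LT 180: heading 0 -> 180
REPEAT 4 [
  -- iteration 1/4 --
  FD 17: (25,0) -> (8,0) [heading=180, draw]
  FD 16: (8,0) -> (-8,0) [heading=180, draw]
  FD 4: (-8,0) -> (-12,0) [heading=180, draw]
  -- iteration 2/4 --
  FD 17: (-12,0) -> (-29,0) [heading=180, draw]
  FD 16: (-29,0) -> (-45,0) [heading=180, draw]
  FD 4: (-45,0) -> (-49,0) [heading=180, draw]
  -- iteration 3/4 --
  FD 17: (-49,0) -> (-66,0) [heading=180, draw]
  FD 16: (-66,0) -> (-82,0) [heading=180, draw]
  FD 4: (-82,0) -> (-86,0) [heading=180, draw]
  -- iteration 4/4 --
  FD 17: (-86,0) -> (-103,0) [heading=180, draw]
  FD 16: (-103,0) -> (-119,0) [heading=180, draw]
  FD 4: (-119,0) -> (-123,0) [heading=180, draw]
]
PU: pen up
FD 3: (-123,0) -> (-126,0) [heading=180, move]
FD 17: (-126,0) -> (-143,0) [heading=180, move]
RT 90: heading 180 -> 90
Final: pos=(-143,0), heading=90, 15 segment(s) drawn

Segment lengths:
  seg 1: (0,0) -> (15,0), length = 15
  seg 2: (15,0) -> (23,0), length = 8
  seg 3: (23,0) -> (25,0), length = 2
  seg 4: (25,0) -> (8,0), length = 17
  seg 5: (8,0) -> (-8,0), length = 16
  seg 6: (-8,0) -> (-12,0), length = 4
  seg 7: (-12,0) -> (-29,0), length = 17
  seg 8: (-29,0) -> (-45,0), length = 16
  seg 9: (-45,0) -> (-49,0), length = 4
  seg 10: (-49,0) -> (-66,0), length = 17
  seg 11: (-66,0) -> (-82,0), length = 16
  seg 12: (-82,0) -> (-86,0), length = 4
  seg 13: (-86,0) -> (-103,0), length = 17
  seg 14: (-103,0) -> (-119,0), length = 16
  seg 15: (-119,0) -> (-123,0), length = 4
Total = 173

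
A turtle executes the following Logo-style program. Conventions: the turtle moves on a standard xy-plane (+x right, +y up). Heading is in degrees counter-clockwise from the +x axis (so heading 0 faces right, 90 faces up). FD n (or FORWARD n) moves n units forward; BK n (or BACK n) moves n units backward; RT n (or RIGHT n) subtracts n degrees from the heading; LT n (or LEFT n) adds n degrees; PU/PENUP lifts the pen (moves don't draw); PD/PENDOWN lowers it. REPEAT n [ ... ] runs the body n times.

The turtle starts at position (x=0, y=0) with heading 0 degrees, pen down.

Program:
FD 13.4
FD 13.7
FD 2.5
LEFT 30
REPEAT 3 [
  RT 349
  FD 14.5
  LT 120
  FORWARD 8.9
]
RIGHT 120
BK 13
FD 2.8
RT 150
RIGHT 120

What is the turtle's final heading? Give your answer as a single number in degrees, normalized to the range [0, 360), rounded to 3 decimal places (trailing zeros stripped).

Executing turtle program step by step:
Start: pos=(0,0), heading=0, pen down
FD 13.4: (0,0) -> (13.4,0) [heading=0, draw]
FD 13.7: (13.4,0) -> (27.1,0) [heading=0, draw]
FD 2.5: (27.1,0) -> (29.6,0) [heading=0, draw]
LT 30: heading 0 -> 30
REPEAT 3 [
  -- iteration 1/3 --
  RT 349: heading 30 -> 41
  FD 14.5: (29.6,0) -> (40.543,9.513) [heading=41, draw]
  LT 120: heading 41 -> 161
  FD 8.9: (40.543,9.513) -> (32.128,12.41) [heading=161, draw]
  -- iteration 2/3 --
  RT 349: heading 161 -> 172
  FD 14.5: (32.128,12.41) -> (17.769,14.428) [heading=172, draw]
  LT 120: heading 172 -> 292
  FD 8.9: (17.769,14.428) -> (21.103,6.176) [heading=292, draw]
  -- iteration 3/3 --
  RT 349: heading 292 -> 303
  FD 14.5: (21.103,6.176) -> (29.001,-5.984) [heading=303, draw]
  LT 120: heading 303 -> 63
  FD 8.9: (29.001,-5.984) -> (33.041,1.946) [heading=63, draw]
]
RT 120: heading 63 -> 303
BK 13: (33.041,1.946) -> (25.961,12.848) [heading=303, draw]
FD 2.8: (25.961,12.848) -> (27.486,10.5) [heading=303, draw]
RT 150: heading 303 -> 153
RT 120: heading 153 -> 33
Final: pos=(27.486,10.5), heading=33, 11 segment(s) drawn

Answer: 33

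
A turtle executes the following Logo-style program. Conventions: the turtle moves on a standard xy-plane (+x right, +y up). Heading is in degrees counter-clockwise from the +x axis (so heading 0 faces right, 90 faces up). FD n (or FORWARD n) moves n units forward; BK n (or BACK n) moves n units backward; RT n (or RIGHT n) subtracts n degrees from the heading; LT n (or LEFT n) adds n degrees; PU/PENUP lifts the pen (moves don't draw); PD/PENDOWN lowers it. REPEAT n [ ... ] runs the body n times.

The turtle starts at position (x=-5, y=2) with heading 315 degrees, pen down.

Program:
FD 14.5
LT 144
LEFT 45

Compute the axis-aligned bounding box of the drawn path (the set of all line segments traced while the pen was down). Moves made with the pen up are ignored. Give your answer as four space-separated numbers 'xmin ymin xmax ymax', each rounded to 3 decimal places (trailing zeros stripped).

Answer: -5 -8.253 5.253 2

Derivation:
Executing turtle program step by step:
Start: pos=(-5,2), heading=315, pen down
FD 14.5: (-5,2) -> (5.253,-8.253) [heading=315, draw]
LT 144: heading 315 -> 99
LT 45: heading 99 -> 144
Final: pos=(5.253,-8.253), heading=144, 1 segment(s) drawn

Segment endpoints: x in {-5, 5.253}, y in {-8.253, 2}
xmin=-5, ymin=-8.253, xmax=5.253, ymax=2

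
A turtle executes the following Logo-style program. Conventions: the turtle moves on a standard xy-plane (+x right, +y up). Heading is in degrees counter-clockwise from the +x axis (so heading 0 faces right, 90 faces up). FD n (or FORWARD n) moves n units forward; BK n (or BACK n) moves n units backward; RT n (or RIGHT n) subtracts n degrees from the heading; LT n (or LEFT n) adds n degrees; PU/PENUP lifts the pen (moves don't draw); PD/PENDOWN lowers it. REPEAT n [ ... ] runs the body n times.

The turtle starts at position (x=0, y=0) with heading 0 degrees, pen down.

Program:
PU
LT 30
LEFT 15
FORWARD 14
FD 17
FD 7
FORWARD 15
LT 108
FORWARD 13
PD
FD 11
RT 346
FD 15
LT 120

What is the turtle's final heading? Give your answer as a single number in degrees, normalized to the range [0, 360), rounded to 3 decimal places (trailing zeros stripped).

Answer: 287

Derivation:
Executing turtle program step by step:
Start: pos=(0,0), heading=0, pen down
PU: pen up
LT 30: heading 0 -> 30
LT 15: heading 30 -> 45
FD 14: (0,0) -> (9.899,9.899) [heading=45, move]
FD 17: (9.899,9.899) -> (21.92,21.92) [heading=45, move]
FD 7: (21.92,21.92) -> (26.87,26.87) [heading=45, move]
FD 15: (26.87,26.87) -> (37.477,37.477) [heading=45, move]
LT 108: heading 45 -> 153
FD 13: (37.477,37.477) -> (25.894,43.379) [heading=153, move]
PD: pen down
FD 11: (25.894,43.379) -> (16.093,48.372) [heading=153, draw]
RT 346: heading 153 -> 167
FD 15: (16.093,48.372) -> (1.477,51.747) [heading=167, draw]
LT 120: heading 167 -> 287
Final: pos=(1.477,51.747), heading=287, 2 segment(s) drawn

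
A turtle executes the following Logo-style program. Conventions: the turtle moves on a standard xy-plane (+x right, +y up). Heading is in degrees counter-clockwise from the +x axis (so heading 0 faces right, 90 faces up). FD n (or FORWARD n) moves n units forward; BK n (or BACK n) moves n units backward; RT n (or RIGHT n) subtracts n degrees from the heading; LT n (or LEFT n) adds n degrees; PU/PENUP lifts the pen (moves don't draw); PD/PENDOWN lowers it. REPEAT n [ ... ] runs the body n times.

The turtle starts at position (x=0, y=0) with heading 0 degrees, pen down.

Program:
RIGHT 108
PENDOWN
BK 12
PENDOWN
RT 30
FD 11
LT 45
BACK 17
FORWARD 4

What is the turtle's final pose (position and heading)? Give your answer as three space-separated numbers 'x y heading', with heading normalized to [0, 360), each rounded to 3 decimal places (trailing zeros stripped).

Executing turtle program step by step:
Start: pos=(0,0), heading=0, pen down
RT 108: heading 0 -> 252
PD: pen down
BK 12: (0,0) -> (3.708,11.413) [heading=252, draw]
PD: pen down
RT 30: heading 252 -> 222
FD 11: (3.708,11.413) -> (-4.466,4.052) [heading=222, draw]
LT 45: heading 222 -> 267
BK 17: (-4.466,4.052) -> (-3.577,21.029) [heading=267, draw]
FD 4: (-3.577,21.029) -> (-3.786,17.034) [heading=267, draw]
Final: pos=(-3.786,17.034), heading=267, 4 segment(s) drawn

Answer: -3.786 17.034 267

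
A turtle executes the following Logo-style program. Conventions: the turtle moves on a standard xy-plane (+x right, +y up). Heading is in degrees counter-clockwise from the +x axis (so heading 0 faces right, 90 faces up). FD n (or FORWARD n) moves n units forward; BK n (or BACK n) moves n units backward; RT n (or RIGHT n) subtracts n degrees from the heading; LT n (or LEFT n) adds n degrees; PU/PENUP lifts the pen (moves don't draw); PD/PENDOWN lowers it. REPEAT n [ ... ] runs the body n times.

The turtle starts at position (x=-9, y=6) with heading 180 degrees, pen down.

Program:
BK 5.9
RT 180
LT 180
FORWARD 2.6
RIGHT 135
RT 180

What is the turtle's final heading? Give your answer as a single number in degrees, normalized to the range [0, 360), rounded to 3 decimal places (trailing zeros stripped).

Answer: 225

Derivation:
Executing turtle program step by step:
Start: pos=(-9,6), heading=180, pen down
BK 5.9: (-9,6) -> (-3.1,6) [heading=180, draw]
RT 180: heading 180 -> 0
LT 180: heading 0 -> 180
FD 2.6: (-3.1,6) -> (-5.7,6) [heading=180, draw]
RT 135: heading 180 -> 45
RT 180: heading 45 -> 225
Final: pos=(-5.7,6), heading=225, 2 segment(s) drawn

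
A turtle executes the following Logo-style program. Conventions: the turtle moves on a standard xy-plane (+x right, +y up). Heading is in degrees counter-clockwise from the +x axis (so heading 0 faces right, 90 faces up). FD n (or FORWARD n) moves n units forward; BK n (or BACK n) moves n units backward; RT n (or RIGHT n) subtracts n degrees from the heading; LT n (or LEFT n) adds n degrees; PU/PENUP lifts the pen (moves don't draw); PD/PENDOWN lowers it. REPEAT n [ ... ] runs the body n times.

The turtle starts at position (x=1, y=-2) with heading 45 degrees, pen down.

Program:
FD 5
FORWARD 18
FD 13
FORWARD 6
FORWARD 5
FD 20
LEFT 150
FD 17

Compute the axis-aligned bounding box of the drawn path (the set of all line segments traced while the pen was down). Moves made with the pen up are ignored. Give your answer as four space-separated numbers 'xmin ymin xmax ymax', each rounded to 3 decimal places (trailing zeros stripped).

Executing turtle program step by step:
Start: pos=(1,-2), heading=45, pen down
FD 5: (1,-2) -> (4.536,1.536) [heading=45, draw]
FD 18: (4.536,1.536) -> (17.263,14.263) [heading=45, draw]
FD 13: (17.263,14.263) -> (26.456,23.456) [heading=45, draw]
FD 6: (26.456,23.456) -> (30.698,27.698) [heading=45, draw]
FD 5: (30.698,27.698) -> (34.234,31.234) [heading=45, draw]
FD 20: (34.234,31.234) -> (48.376,45.376) [heading=45, draw]
LT 150: heading 45 -> 195
FD 17: (48.376,45.376) -> (31.955,40.976) [heading=195, draw]
Final: pos=(31.955,40.976), heading=195, 7 segment(s) drawn

Segment endpoints: x in {1, 4.536, 17.263, 26.456, 30.698, 31.955, 34.234, 48.376}, y in {-2, 1.536, 14.263, 23.456, 27.698, 31.234, 40.976, 45.376}
xmin=1, ymin=-2, xmax=48.376, ymax=45.376

Answer: 1 -2 48.376 45.376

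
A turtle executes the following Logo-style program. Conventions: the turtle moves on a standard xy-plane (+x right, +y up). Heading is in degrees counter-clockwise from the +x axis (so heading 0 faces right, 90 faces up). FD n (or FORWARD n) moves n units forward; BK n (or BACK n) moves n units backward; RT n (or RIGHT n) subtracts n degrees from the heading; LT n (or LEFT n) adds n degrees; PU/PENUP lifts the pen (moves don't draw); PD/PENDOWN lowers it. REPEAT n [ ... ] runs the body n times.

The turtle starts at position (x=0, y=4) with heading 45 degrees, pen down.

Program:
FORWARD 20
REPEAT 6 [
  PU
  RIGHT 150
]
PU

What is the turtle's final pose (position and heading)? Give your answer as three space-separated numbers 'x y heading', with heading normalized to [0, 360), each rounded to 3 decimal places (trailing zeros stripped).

Answer: 14.142 18.142 225

Derivation:
Executing turtle program step by step:
Start: pos=(0,4), heading=45, pen down
FD 20: (0,4) -> (14.142,18.142) [heading=45, draw]
REPEAT 6 [
  -- iteration 1/6 --
  PU: pen up
  RT 150: heading 45 -> 255
  -- iteration 2/6 --
  PU: pen up
  RT 150: heading 255 -> 105
  -- iteration 3/6 --
  PU: pen up
  RT 150: heading 105 -> 315
  -- iteration 4/6 --
  PU: pen up
  RT 150: heading 315 -> 165
  -- iteration 5/6 --
  PU: pen up
  RT 150: heading 165 -> 15
  -- iteration 6/6 --
  PU: pen up
  RT 150: heading 15 -> 225
]
PU: pen up
Final: pos=(14.142,18.142), heading=225, 1 segment(s) drawn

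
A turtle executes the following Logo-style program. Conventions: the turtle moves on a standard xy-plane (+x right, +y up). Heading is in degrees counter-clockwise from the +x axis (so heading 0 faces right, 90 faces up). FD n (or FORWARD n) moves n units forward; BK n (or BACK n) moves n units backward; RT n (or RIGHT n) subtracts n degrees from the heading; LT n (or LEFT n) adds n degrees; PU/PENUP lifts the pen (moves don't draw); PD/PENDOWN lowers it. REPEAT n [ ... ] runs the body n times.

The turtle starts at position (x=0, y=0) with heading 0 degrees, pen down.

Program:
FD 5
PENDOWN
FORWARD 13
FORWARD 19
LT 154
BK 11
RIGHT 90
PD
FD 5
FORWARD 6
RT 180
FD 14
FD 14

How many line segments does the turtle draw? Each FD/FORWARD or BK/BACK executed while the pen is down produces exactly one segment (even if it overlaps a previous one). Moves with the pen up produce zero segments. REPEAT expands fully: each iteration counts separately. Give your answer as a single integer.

Executing turtle program step by step:
Start: pos=(0,0), heading=0, pen down
FD 5: (0,0) -> (5,0) [heading=0, draw]
PD: pen down
FD 13: (5,0) -> (18,0) [heading=0, draw]
FD 19: (18,0) -> (37,0) [heading=0, draw]
LT 154: heading 0 -> 154
BK 11: (37,0) -> (46.887,-4.822) [heading=154, draw]
RT 90: heading 154 -> 64
PD: pen down
FD 5: (46.887,-4.822) -> (49.079,-0.328) [heading=64, draw]
FD 6: (49.079,-0.328) -> (51.709,5.065) [heading=64, draw]
RT 180: heading 64 -> 244
FD 14: (51.709,5.065) -> (45.572,-7.518) [heading=244, draw]
FD 14: (45.572,-7.518) -> (39.434,-20.102) [heading=244, draw]
Final: pos=(39.434,-20.102), heading=244, 8 segment(s) drawn
Segments drawn: 8

Answer: 8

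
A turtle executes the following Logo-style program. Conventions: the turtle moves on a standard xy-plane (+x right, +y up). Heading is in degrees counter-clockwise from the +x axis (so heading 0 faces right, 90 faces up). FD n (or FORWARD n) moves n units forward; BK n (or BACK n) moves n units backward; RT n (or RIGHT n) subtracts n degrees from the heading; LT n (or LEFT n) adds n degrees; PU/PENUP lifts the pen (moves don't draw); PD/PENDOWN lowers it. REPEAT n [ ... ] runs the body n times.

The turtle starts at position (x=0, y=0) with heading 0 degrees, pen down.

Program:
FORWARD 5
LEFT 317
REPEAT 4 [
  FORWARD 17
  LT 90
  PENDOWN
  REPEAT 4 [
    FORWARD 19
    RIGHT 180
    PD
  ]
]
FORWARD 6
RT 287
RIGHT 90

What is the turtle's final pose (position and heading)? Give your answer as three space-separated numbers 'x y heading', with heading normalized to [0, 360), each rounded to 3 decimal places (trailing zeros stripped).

Executing turtle program step by step:
Start: pos=(0,0), heading=0, pen down
FD 5: (0,0) -> (5,0) [heading=0, draw]
LT 317: heading 0 -> 317
REPEAT 4 [
  -- iteration 1/4 --
  FD 17: (5,0) -> (17.433,-11.594) [heading=317, draw]
  LT 90: heading 317 -> 47
  PD: pen down
  REPEAT 4 [
    -- iteration 1/4 --
    FD 19: (17.433,-11.594) -> (30.391,2.302) [heading=47, draw]
    RT 180: heading 47 -> 227
    PD: pen down
    -- iteration 2/4 --
    FD 19: (30.391,2.302) -> (17.433,-11.594) [heading=227, draw]
    RT 180: heading 227 -> 47
    PD: pen down
    -- iteration 3/4 --
    FD 19: (17.433,-11.594) -> (30.391,2.302) [heading=47, draw]
    RT 180: heading 47 -> 227
    PD: pen down
    -- iteration 4/4 --
    FD 19: (30.391,2.302) -> (17.433,-11.594) [heading=227, draw]
    RT 180: heading 227 -> 47
    PD: pen down
  ]
  -- iteration 2/4 --
  FD 17: (17.433,-11.594) -> (29.027,0.839) [heading=47, draw]
  LT 90: heading 47 -> 137
  PD: pen down
  REPEAT 4 [
    -- iteration 1/4 --
    FD 19: (29.027,0.839) -> (15.131,13.797) [heading=137, draw]
    RT 180: heading 137 -> 317
    PD: pen down
    -- iteration 2/4 --
    FD 19: (15.131,13.797) -> (29.027,0.839) [heading=317, draw]
    RT 180: heading 317 -> 137
    PD: pen down
    -- iteration 3/4 --
    FD 19: (29.027,0.839) -> (15.131,13.797) [heading=137, draw]
    RT 180: heading 137 -> 317
    PD: pen down
    -- iteration 4/4 --
    FD 19: (15.131,13.797) -> (29.027,0.839) [heading=317, draw]
    RT 180: heading 317 -> 137
    PD: pen down
  ]
  -- iteration 3/4 --
  FD 17: (29.027,0.839) -> (16.594,12.433) [heading=137, draw]
  LT 90: heading 137 -> 227
  PD: pen down
  REPEAT 4 [
    -- iteration 1/4 --
    FD 19: (16.594,12.433) -> (3.636,-1.463) [heading=227, draw]
    RT 180: heading 227 -> 47
    PD: pen down
    -- iteration 2/4 --
    FD 19: (3.636,-1.463) -> (16.594,12.433) [heading=47, draw]
    RT 180: heading 47 -> 227
    PD: pen down
    -- iteration 3/4 --
    FD 19: (16.594,12.433) -> (3.636,-1.463) [heading=227, draw]
    RT 180: heading 227 -> 47
    PD: pen down
    -- iteration 4/4 --
    FD 19: (3.636,-1.463) -> (16.594,12.433) [heading=47, draw]
    RT 180: heading 47 -> 227
    PD: pen down
  ]
  -- iteration 4/4 --
  FD 17: (16.594,12.433) -> (5,0) [heading=227, draw]
  LT 90: heading 227 -> 317
  PD: pen down
  REPEAT 4 [
    -- iteration 1/4 --
    FD 19: (5,0) -> (18.896,-12.958) [heading=317, draw]
    RT 180: heading 317 -> 137
    PD: pen down
    -- iteration 2/4 --
    FD 19: (18.896,-12.958) -> (5,0) [heading=137, draw]
    RT 180: heading 137 -> 317
    PD: pen down
    -- iteration 3/4 --
    FD 19: (5,0) -> (18.896,-12.958) [heading=317, draw]
    RT 180: heading 317 -> 137
    PD: pen down
    -- iteration 4/4 --
    FD 19: (18.896,-12.958) -> (5,0) [heading=137, draw]
    RT 180: heading 137 -> 317
    PD: pen down
  ]
]
FD 6: (5,0) -> (9.388,-4.092) [heading=317, draw]
RT 287: heading 317 -> 30
RT 90: heading 30 -> 300
Final: pos=(9.388,-4.092), heading=300, 22 segment(s) drawn

Answer: 9.388 -4.092 300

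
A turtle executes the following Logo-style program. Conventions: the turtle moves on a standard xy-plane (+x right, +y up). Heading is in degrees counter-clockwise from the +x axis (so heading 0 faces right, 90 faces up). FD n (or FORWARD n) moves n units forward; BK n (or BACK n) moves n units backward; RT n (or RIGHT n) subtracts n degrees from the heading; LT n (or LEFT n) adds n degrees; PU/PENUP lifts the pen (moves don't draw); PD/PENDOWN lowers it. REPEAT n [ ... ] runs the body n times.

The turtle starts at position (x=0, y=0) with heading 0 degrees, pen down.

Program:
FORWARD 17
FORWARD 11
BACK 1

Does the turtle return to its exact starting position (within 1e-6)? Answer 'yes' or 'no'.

Executing turtle program step by step:
Start: pos=(0,0), heading=0, pen down
FD 17: (0,0) -> (17,0) [heading=0, draw]
FD 11: (17,0) -> (28,0) [heading=0, draw]
BK 1: (28,0) -> (27,0) [heading=0, draw]
Final: pos=(27,0), heading=0, 3 segment(s) drawn

Start position: (0, 0)
Final position: (27, 0)
Distance = 27; >= 1e-6 -> NOT closed

Answer: no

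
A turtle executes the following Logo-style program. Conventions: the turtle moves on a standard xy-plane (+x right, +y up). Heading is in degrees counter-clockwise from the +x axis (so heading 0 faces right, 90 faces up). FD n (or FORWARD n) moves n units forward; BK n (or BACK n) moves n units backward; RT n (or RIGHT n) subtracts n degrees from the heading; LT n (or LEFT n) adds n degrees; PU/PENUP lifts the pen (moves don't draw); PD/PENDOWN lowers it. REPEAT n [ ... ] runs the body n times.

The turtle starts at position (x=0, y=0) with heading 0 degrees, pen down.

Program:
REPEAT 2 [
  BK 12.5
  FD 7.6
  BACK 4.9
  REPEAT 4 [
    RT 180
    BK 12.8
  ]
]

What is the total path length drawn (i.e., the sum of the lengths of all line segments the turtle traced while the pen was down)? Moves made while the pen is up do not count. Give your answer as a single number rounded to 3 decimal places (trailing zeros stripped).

Executing turtle program step by step:
Start: pos=(0,0), heading=0, pen down
REPEAT 2 [
  -- iteration 1/2 --
  BK 12.5: (0,0) -> (-12.5,0) [heading=0, draw]
  FD 7.6: (-12.5,0) -> (-4.9,0) [heading=0, draw]
  BK 4.9: (-4.9,0) -> (-9.8,0) [heading=0, draw]
  REPEAT 4 [
    -- iteration 1/4 --
    RT 180: heading 0 -> 180
    BK 12.8: (-9.8,0) -> (3,0) [heading=180, draw]
    -- iteration 2/4 --
    RT 180: heading 180 -> 0
    BK 12.8: (3,0) -> (-9.8,0) [heading=0, draw]
    -- iteration 3/4 --
    RT 180: heading 0 -> 180
    BK 12.8: (-9.8,0) -> (3,0) [heading=180, draw]
    -- iteration 4/4 --
    RT 180: heading 180 -> 0
    BK 12.8: (3,0) -> (-9.8,0) [heading=0, draw]
  ]
  -- iteration 2/2 --
  BK 12.5: (-9.8,0) -> (-22.3,0) [heading=0, draw]
  FD 7.6: (-22.3,0) -> (-14.7,0) [heading=0, draw]
  BK 4.9: (-14.7,0) -> (-19.6,0) [heading=0, draw]
  REPEAT 4 [
    -- iteration 1/4 --
    RT 180: heading 0 -> 180
    BK 12.8: (-19.6,0) -> (-6.8,0) [heading=180, draw]
    -- iteration 2/4 --
    RT 180: heading 180 -> 0
    BK 12.8: (-6.8,0) -> (-19.6,0) [heading=0, draw]
    -- iteration 3/4 --
    RT 180: heading 0 -> 180
    BK 12.8: (-19.6,0) -> (-6.8,0) [heading=180, draw]
    -- iteration 4/4 --
    RT 180: heading 180 -> 0
    BK 12.8: (-6.8,0) -> (-19.6,0) [heading=0, draw]
  ]
]
Final: pos=(-19.6,0), heading=0, 14 segment(s) drawn

Segment lengths:
  seg 1: (0,0) -> (-12.5,0), length = 12.5
  seg 2: (-12.5,0) -> (-4.9,0), length = 7.6
  seg 3: (-4.9,0) -> (-9.8,0), length = 4.9
  seg 4: (-9.8,0) -> (3,0), length = 12.8
  seg 5: (3,0) -> (-9.8,0), length = 12.8
  seg 6: (-9.8,0) -> (3,0), length = 12.8
  seg 7: (3,0) -> (-9.8,0), length = 12.8
  seg 8: (-9.8,0) -> (-22.3,0), length = 12.5
  seg 9: (-22.3,0) -> (-14.7,0), length = 7.6
  seg 10: (-14.7,0) -> (-19.6,0), length = 4.9
  seg 11: (-19.6,0) -> (-6.8,0), length = 12.8
  seg 12: (-6.8,0) -> (-19.6,0), length = 12.8
  seg 13: (-19.6,0) -> (-6.8,0), length = 12.8
  seg 14: (-6.8,0) -> (-19.6,0), length = 12.8
Total = 152.4

Answer: 152.4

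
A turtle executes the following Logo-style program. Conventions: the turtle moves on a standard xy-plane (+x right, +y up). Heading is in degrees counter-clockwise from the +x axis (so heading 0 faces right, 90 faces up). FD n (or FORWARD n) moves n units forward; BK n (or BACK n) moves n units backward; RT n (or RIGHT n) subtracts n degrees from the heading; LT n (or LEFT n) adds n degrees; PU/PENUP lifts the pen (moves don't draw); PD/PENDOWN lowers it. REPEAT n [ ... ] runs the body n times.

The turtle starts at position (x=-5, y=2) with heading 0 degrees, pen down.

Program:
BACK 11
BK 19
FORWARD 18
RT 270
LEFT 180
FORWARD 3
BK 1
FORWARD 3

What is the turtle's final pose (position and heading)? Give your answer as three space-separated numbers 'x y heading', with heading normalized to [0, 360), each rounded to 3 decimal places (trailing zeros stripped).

Answer: -17 -3 270

Derivation:
Executing turtle program step by step:
Start: pos=(-5,2), heading=0, pen down
BK 11: (-5,2) -> (-16,2) [heading=0, draw]
BK 19: (-16,2) -> (-35,2) [heading=0, draw]
FD 18: (-35,2) -> (-17,2) [heading=0, draw]
RT 270: heading 0 -> 90
LT 180: heading 90 -> 270
FD 3: (-17,2) -> (-17,-1) [heading=270, draw]
BK 1: (-17,-1) -> (-17,0) [heading=270, draw]
FD 3: (-17,0) -> (-17,-3) [heading=270, draw]
Final: pos=(-17,-3), heading=270, 6 segment(s) drawn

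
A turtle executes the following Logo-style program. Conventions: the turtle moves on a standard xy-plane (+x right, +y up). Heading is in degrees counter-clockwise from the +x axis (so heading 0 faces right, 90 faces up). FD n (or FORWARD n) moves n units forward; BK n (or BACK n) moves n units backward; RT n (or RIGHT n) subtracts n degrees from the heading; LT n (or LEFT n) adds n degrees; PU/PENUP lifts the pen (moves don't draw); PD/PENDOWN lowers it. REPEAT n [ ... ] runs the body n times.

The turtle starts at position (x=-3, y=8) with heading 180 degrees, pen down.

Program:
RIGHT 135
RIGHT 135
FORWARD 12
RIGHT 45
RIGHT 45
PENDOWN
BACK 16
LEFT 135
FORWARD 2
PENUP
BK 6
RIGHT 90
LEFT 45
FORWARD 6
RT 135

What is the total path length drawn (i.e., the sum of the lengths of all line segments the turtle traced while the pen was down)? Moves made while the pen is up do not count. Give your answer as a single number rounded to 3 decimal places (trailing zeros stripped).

Answer: 30

Derivation:
Executing turtle program step by step:
Start: pos=(-3,8), heading=180, pen down
RT 135: heading 180 -> 45
RT 135: heading 45 -> 270
FD 12: (-3,8) -> (-3,-4) [heading=270, draw]
RT 45: heading 270 -> 225
RT 45: heading 225 -> 180
PD: pen down
BK 16: (-3,-4) -> (13,-4) [heading=180, draw]
LT 135: heading 180 -> 315
FD 2: (13,-4) -> (14.414,-5.414) [heading=315, draw]
PU: pen up
BK 6: (14.414,-5.414) -> (10.172,-1.172) [heading=315, move]
RT 90: heading 315 -> 225
LT 45: heading 225 -> 270
FD 6: (10.172,-1.172) -> (10.172,-7.172) [heading=270, move]
RT 135: heading 270 -> 135
Final: pos=(10.172,-7.172), heading=135, 3 segment(s) drawn

Segment lengths:
  seg 1: (-3,8) -> (-3,-4), length = 12
  seg 2: (-3,-4) -> (13,-4), length = 16
  seg 3: (13,-4) -> (14.414,-5.414), length = 2
Total = 30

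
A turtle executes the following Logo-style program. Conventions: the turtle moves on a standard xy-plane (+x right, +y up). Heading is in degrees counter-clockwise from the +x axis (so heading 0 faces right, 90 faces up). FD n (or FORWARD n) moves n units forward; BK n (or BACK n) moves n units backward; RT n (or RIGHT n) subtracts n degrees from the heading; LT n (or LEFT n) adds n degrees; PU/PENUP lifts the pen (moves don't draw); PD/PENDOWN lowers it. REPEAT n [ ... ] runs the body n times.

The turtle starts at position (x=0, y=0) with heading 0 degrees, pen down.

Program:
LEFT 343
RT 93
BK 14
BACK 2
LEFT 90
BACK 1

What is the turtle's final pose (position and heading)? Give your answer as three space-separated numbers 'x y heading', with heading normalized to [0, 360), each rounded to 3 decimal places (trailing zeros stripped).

Answer: 4.533 15.377 340

Derivation:
Executing turtle program step by step:
Start: pos=(0,0), heading=0, pen down
LT 343: heading 0 -> 343
RT 93: heading 343 -> 250
BK 14: (0,0) -> (4.788,13.156) [heading=250, draw]
BK 2: (4.788,13.156) -> (5.472,15.035) [heading=250, draw]
LT 90: heading 250 -> 340
BK 1: (5.472,15.035) -> (4.533,15.377) [heading=340, draw]
Final: pos=(4.533,15.377), heading=340, 3 segment(s) drawn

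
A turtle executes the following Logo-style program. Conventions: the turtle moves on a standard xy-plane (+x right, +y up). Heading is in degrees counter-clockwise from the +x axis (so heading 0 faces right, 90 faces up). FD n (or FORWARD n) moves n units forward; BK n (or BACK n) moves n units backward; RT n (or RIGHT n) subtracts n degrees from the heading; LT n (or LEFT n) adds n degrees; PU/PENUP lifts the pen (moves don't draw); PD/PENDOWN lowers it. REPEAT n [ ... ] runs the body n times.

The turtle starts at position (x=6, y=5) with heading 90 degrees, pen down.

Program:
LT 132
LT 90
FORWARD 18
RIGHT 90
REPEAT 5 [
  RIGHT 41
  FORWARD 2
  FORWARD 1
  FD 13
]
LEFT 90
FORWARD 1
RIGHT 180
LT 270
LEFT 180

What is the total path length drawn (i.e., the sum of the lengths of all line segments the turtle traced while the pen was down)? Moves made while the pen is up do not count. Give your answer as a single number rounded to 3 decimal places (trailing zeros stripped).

Answer: 99

Derivation:
Executing turtle program step by step:
Start: pos=(6,5), heading=90, pen down
LT 132: heading 90 -> 222
LT 90: heading 222 -> 312
FD 18: (6,5) -> (18.044,-8.377) [heading=312, draw]
RT 90: heading 312 -> 222
REPEAT 5 [
  -- iteration 1/5 --
  RT 41: heading 222 -> 181
  FD 2: (18.044,-8.377) -> (16.045,-8.412) [heading=181, draw]
  FD 1: (16.045,-8.412) -> (15.045,-8.429) [heading=181, draw]
  FD 13: (15.045,-8.429) -> (2.047,-8.656) [heading=181, draw]
  -- iteration 2/5 --
  RT 41: heading 181 -> 140
  FD 2: (2.047,-8.656) -> (0.515,-7.37) [heading=140, draw]
  FD 1: (0.515,-7.37) -> (-0.251,-6.727) [heading=140, draw]
  FD 13: (-0.251,-6.727) -> (-10.21,1.629) [heading=140, draw]
  -- iteration 3/5 --
  RT 41: heading 140 -> 99
  FD 2: (-10.21,1.629) -> (-10.523,3.604) [heading=99, draw]
  FD 1: (-10.523,3.604) -> (-10.679,4.592) [heading=99, draw]
  FD 13: (-10.679,4.592) -> (-12.713,17.432) [heading=99, draw]
  -- iteration 4/5 --
  RT 41: heading 99 -> 58
  FD 2: (-12.713,17.432) -> (-11.653,19.128) [heading=58, draw]
  FD 1: (-11.653,19.128) -> (-11.123,19.976) [heading=58, draw]
  FD 13: (-11.123,19.976) -> (-4.234,31.001) [heading=58, draw]
  -- iteration 5/5 --
  RT 41: heading 58 -> 17
  FD 2: (-4.234,31.001) -> (-2.322,31.585) [heading=17, draw]
  FD 1: (-2.322,31.585) -> (-1.365,31.878) [heading=17, draw]
  FD 13: (-1.365,31.878) -> (11.067,35.678) [heading=17, draw]
]
LT 90: heading 17 -> 107
FD 1: (11.067,35.678) -> (10.774,36.635) [heading=107, draw]
RT 180: heading 107 -> 287
LT 270: heading 287 -> 197
LT 180: heading 197 -> 17
Final: pos=(10.774,36.635), heading=17, 17 segment(s) drawn

Segment lengths:
  seg 1: (6,5) -> (18.044,-8.377), length = 18
  seg 2: (18.044,-8.377) -> (16.045,-8.412), length = 2
  seg 3: (16.045,-8.412) -> (15.045,-8.429), length = 1
  seg 4: (15.045,-8.429) -> (2.047,-8.656), length = 13
  seg 5: (2.047,-8.656) -> (0.515,-7.37), length = 2
  seg 6: (0.515,-7.37) -> (-0.251,-6.727), length = 1
  seg 7: (-0.251,-6.727) -> (-10.21,1.629), length = 13
  seg 8: (-10.21,1.629) -> (-10.523,3.604), length = 2
  seg 9: (-10.523,3.604) -> (-10.679,4.592), length = 1
  seg 10: (-10.679,4.592) -> (-12.713,17.432), length = 13
  seg 11: (-12.713,17.432) -> (-11.653,19.128), length = 2
  seg 12: (-11.653,19.128) -> (-11.123,19.976), length = 1
  seg 13: (-11.123,19.976) -> (-4.234,31.001), length = 13
  seg 14: (-4.234,31.001) -> (-2.322,31.585), length = 2
  seg 15: (-2.322,31.585) -> (-1.365,31.878), length = 1
  seg 16: (-1.365,31.878) -> (11.067,35.678), length = 13
  seg 17: (11.067,35.678) -> (10.774,36.635), length = 1
Total = 99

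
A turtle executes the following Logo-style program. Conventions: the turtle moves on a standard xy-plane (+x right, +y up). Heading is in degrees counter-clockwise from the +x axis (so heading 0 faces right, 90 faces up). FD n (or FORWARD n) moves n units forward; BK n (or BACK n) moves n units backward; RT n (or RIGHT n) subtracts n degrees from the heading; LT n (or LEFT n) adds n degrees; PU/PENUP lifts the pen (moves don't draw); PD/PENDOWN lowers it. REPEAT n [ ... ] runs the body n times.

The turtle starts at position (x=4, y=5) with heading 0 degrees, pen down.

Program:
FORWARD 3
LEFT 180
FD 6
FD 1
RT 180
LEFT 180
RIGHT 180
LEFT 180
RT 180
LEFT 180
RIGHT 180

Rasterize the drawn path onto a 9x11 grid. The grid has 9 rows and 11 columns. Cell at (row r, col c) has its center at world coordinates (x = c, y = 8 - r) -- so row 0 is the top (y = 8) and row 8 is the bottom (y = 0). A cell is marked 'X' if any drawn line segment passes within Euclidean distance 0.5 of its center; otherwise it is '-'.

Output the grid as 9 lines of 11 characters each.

Segment 0: (4,5) -> (7,5)
Segment 1: (7,5) -> (1,5)
Segment 2: (1,5) -> (0,5)

Answer: -----------
-----------
-----------
XXXXXXXX---
-----------
-----------
-----------
-----------
-----------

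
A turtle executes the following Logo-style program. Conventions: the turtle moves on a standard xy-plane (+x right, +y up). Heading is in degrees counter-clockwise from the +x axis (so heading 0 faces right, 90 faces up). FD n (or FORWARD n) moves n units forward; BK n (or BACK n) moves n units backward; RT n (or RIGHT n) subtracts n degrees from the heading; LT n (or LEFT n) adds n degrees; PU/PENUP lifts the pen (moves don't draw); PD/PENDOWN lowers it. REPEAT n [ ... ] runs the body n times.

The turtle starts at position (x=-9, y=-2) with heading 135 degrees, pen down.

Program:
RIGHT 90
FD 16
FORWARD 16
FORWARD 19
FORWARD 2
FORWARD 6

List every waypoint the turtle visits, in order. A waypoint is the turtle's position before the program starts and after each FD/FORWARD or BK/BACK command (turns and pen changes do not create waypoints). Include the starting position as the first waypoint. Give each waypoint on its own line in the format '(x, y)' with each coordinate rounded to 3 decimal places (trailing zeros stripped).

Executing turtle program step by step:
Start: pos=(-9,-2), heading=135, pen down
RT 90: heading 135 -> 45
FD 16: (-9,-2) -> (2.314,9.314) [heading=45, draw]
FD 16: (2.314,9.314) -> (13.627,20.627) [heading=45, draw]
FD 19: (13.627,20.627) -> (27.062,34.062) [heading=45, draw]
FD 2: (27.062,34.062) -> (28.477,35.477) [heading=45, draw]
FD 6: (28.477,35.477) -> (32.719,39.719) [heading=45, draw]
Final: pos=(32.719,39.719), heading=45, 5 segment(s) drawn
Waypoints (6 total):
(-9, -2)
(2.314, 9.314)
(13.627, 20.627)
(27.062, 34.062)
(28.477, 35.477)
(32.719, 39.719)

Answer: (-9, -2)
(2.314, 9.314)
(13.627, 20.627)
(27.062, 34.062)
(28.477, 35.477)
(32.719, 39.719)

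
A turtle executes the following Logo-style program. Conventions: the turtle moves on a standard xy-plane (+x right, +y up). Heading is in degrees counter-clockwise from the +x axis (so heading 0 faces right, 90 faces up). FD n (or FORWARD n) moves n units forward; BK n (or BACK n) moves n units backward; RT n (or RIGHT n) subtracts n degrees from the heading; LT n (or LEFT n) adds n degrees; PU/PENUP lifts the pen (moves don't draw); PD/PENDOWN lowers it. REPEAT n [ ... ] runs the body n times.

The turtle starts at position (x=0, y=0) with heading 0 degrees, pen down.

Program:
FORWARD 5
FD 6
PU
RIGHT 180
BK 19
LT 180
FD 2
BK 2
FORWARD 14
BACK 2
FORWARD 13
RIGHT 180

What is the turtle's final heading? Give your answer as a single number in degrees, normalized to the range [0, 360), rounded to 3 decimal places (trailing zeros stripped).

Executing turtle program step by step:
Start: pos=(0,0), heading=0, pen down
FD 5: (0,0) -> (5,0) [heading=0, draw]
FD 6: (5,0) -> (11,0) [heading=0, draw]
PU: pen up
RT 180: heading 0 -> 180
BK 19: (11,0) -> (30,0) [heading=180, move]
LT 180: heading 180 -> 0
FD 2: (30,0) -> (32,0) [heading=0, move]
BK 2: (32,0) -> (30,0) [heading=0, move]
FD 14: (30,0) -> (44,0) [heading=0, move]
BK 2: (44,0) -> (42,0) [heading=0, move]
FD 13: (42,0) -> (55,0) [heading=0, move]
RT 180: heading 0 -> 180
Final: pos=(55,0), heading=180, 2 segment(s) drawn

Answer: 180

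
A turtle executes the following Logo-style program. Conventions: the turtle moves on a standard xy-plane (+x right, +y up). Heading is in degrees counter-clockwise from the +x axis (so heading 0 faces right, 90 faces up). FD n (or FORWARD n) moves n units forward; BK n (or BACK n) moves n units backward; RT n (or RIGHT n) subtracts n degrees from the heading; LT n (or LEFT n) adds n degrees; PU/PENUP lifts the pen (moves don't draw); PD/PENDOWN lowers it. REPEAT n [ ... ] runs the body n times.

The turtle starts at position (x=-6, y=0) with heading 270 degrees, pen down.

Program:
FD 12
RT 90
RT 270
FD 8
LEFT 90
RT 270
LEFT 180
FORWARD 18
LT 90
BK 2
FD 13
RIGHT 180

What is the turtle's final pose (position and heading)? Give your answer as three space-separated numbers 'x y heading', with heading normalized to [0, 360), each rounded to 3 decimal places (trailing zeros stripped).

Executing turtle program step by step:
Start: pos=(-6,0), heading=270, pen down
FD 12: (-6,0) -> (-6,-12) [heading=270, draw]
RT 90: heading 270 -> 180
RT 270: heading 180 -> 270
FD 8: (-6,-12) -> (-6,-20) [heading=270, draw]
LT 90: heading 270 -> 0
RT 270: heading 0 -> 90
LT 180: heading 90 -> 270
FD 18: (-6,-20) -> (-6,-38) [heading=270, draw]
LT 90: heading 270 -> 0
BK 2: (-6,-38) -> (-8,-38) [heading=0, draw]
FD 13: (-8,-38) -> (5,-38) [heading=0, draw]
RT 180: heading 0 -> 180
Final: pos=(5,-38), heading=180, 5 segment(s) drawn

Answer: 5 -38 180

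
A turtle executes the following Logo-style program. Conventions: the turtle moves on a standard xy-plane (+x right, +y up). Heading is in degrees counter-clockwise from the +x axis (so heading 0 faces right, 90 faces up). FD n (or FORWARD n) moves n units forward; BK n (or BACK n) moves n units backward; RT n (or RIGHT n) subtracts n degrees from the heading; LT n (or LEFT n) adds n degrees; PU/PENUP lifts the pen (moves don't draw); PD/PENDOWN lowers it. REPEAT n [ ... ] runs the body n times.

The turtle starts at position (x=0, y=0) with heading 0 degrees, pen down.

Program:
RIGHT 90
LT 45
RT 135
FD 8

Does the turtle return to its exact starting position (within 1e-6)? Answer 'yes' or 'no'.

Executing turtle program step by step:
Start: pos=(0,0), heading=0, pen down
RT 90: heading 0 -> 270
LT 45: heading 270 -> 315
RT 135: heading 315 -> 180
FD 8: (0,0) -> (-8,0) [heading=180, draw]
Final: pos=(-8,0), heading=180, 1 segment(s) drawn

Start position: (0, 0)
Final position: (-8, 0)
Distance = 8; >= 1e-6 -> NOT closed

Answer: no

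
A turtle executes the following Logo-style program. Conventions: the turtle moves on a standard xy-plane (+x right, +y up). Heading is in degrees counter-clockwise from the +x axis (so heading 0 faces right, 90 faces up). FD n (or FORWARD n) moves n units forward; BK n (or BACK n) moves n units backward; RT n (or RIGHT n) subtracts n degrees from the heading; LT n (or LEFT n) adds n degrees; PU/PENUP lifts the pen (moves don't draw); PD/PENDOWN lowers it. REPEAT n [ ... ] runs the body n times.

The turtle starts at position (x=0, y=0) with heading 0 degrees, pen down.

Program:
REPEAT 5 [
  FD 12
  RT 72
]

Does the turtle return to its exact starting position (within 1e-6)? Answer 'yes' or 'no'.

Executing turtle program step by step:
Start: pos=(0,0), heading=0, pen down
REPEAT 5 [
  -- iteration 1/5 --
  FD 12: (0,0) -> (12,0) [heading=0, draw]
  RT 72: heading 0 -> 288
  -- iteration 2/5 --
  FD 12: (12,0) -> (15.708,-11.413) [heading=288, draw]
  RT 72: heading 288 -> 216
  -- iteration 3/5 --
  FD 12: (15.708,-11.413) -> (6,-18.466) [heading=216, draw]
  RT 72: heading 216 -> 144
  -- iteration 4/5 --
  FD 12: (6,-18.466) -> (-3.708,-11.413) [heading=144, draw]
  RT 72: heading 144 -> 72
  -- iteration 5/5 --
  FD 12: (-3.708,-11.413) -> (0,0) [heading=72, draw]
  RT 72: heading 72 -> 0
]
Final: pos=(0,0), heading=0, 5 segment(s) drawn

Start position: (0, 0)
Final position: (0, 0)
Distance = 0; < 1e-6 -> CLOSED

Answer: yes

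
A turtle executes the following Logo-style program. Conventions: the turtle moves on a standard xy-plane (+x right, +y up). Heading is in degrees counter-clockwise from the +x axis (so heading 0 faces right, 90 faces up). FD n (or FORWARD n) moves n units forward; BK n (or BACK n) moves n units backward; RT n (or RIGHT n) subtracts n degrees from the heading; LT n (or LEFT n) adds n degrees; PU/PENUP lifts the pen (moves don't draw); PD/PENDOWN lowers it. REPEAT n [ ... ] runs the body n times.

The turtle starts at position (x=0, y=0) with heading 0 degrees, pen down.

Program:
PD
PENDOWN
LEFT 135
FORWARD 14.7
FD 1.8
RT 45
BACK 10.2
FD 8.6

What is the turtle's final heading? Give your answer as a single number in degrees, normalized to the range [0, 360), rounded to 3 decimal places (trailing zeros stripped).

Executing turtle program step by step:
Start: pos=(0,0), heading=0, pen down
PD: pen down
PD: pen down
LT 135: heading 0 -> 135
FD 14.7: (0,0) -> (-10.394,10.394) [heading=135, draw]
FD 1.8: (-10.394,10.394) -> (-11.667,11.667) [heading=135, draw]
RT 45: heading 135 -> 90
BK 10.2: (-11.667,11.667) -> (-11.667,1.467) [heading=90, draw]
FD 8.6: (-11.667,1.467) -> (-11.667,10.067) [heading=90, draw]
Final: pos=(-11.667,10.067), heading=90, 4 segment(s) drawn

Answer: 90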